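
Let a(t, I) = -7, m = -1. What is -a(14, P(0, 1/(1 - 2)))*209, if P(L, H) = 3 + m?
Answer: 1463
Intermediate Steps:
P(L, H) = 2 (P(L, H) = 3 - 1 = 2)
-a(14, P(0, 1/(1 - 2)))*209 = -(-7)*209 = -1*(-1463) = 1463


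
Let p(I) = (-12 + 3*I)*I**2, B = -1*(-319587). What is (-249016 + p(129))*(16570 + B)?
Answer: 2014037267363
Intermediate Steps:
B = 319587
p(I) = I**2*(-12 + 3*I)
(-249016 + p(129))*(16570 + B) = (-249016 + 3*129**2*(-4 + 129))*(16570 + 319587) = (-249016 + 3*16641*125)*336157 = (-249016 + 6240375)*336157 = 5991359*336157 = 2014037267363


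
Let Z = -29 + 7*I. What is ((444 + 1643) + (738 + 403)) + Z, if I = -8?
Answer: 3143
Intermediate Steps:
Z = -85 (Z = -29 + 7*(-8) = -29 - 56 = -85)
((444 + 1643) + (738 + 403)) + Z = ((444 + 1643) + (738 + 403)) - 85 = (2087 + 1141) - 85 = 3228 - 85 = 3143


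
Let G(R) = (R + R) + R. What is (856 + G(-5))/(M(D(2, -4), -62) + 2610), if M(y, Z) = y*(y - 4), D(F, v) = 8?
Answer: 841/2642 ≈ 0.31832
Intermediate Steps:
M(y, Z) = y*(-4 + y)
G(R) = 3*R (G(R) = 2*R + R = 3*R)
(856 + G(-5))/(M(D(2, -4), -62) + 2610) = (856 + 3*(-5))/(8*(-4 + 8) + 2610) = (856 - 15)/(8*4 + 2610) = 841/(32 + 2610) = 841/2642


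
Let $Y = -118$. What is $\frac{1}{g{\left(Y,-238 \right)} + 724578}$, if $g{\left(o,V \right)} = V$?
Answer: $\frac{1}{724340} \approx 1.3806 \cdot 10^{-6}$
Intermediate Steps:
$\frac{1}{g{\left(Y,-238 \right)} + 724578} = \frac{1}{-238 + 724578} = \frac{1}{724340}$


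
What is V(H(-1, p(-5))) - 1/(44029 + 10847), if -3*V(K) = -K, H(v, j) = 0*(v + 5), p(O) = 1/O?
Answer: -1/54876 ≈ -1.8223e-5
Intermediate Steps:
H(v, j) = 0 (H(v, j) = 0*(5 + v) = 0)
V(K) = K/3 (V(K) = -(-1)*K/3 = K/3)
V(H(-1, p(-5))) - 1/(44029 + 10847) = (1/3)*0 - 1/(44029 + 10847) = 0 - 1/54876 = -1/54876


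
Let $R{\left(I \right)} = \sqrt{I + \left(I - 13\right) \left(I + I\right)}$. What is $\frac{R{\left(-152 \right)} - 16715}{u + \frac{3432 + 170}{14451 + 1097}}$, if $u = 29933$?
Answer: $- \frac{129942410}{232700943} + \frac{15548 \sqrt{12502}}{232700943} \approx -0.55094$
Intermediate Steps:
$R{\left(I \right)} = \sqrt{I + 2 I \left(-13 + I\right)}$ ($R{\left(I \right)} = \sqrt{I + \left(-13 + I\right) 2 I} = \sqrt{I + 2 I \left(-13 + I\right)}$)
$\frac{R{\left(-152 \right)} - 16715}{u + \frac{3432 + 170}{14451 + 1097}} = \frac{\sqrt{- 152 \left(-25 + 2 \left(-152\right)\right)} - 16715}{29933 + \frac{3432 + 170}{14451 + 1097}} = \frac{\sqrt{- 152 \left(-25 - 304\right)} - 16715}{29933 + \frac{3602}{15548}} = \frac{\sqrt{\left(-152\right) \left(-329\right)} - 16715}{29933 + 3602 \cdot \frac{1}{15548}} = \frac{\sqrt{50008} - 16715}{29933 + \frac{1801}{7774}} = \frac{2 \sqrt{12502} - 16715}{\frac{232700943}{7774}} = \left(-16715 + 2 \sqrt{12502}\right) \frac{7774}{232700943} = - \frac{129942410}{232700943} + \frac{15548 \sqrt{12502}}{232700943}$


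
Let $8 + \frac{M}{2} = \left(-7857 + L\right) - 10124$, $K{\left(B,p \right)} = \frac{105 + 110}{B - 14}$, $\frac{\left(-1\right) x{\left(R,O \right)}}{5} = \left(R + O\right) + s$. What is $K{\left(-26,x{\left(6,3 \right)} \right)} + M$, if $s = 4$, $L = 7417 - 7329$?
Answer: $- \frac{286459}{8} \approx -35807.0$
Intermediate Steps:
$L = 88$
$x{\left(R,O \right)} = -20 - 5 O - 5 R$ ($x{\left(R,O \right)} = - 5 \left(\left(R + O\right) + 4\right) = - 5 \left(\left(O + R\right) + 4\right) = - 5 \left(4 + O + R\right) = -20 - 5 O - 5 R$)
$K{\left(B,p \right)} = \frac{215}{-14 + B}$
$M = -35802$ ($M = -16 + 2 \left(\left(-7857 + 88\right) - 10124\right) = -16 + 2 \left(-7769 - 10124\right) = -16 + 2 \left(-17893\right) = -16 - 35786 = -35802$)
$K{\left(-26,x{\left(6,3 \right)} \right)} + M = \frac{215}{-14 - 26} - 35802 = \frac{215}{-40} - 35802 = 215 \left(- \frac{1}{40}\right) - 35802 = - \frac{43}{8} - 35802 = - \frac{286459}{8}$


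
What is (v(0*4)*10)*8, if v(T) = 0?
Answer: 0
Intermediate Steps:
(v(0*4)*10)*8 = (0*10)*8 = 0*8 = 0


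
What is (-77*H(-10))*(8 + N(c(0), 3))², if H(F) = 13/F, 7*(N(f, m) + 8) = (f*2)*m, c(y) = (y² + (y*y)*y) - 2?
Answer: 10296/35 ≈ 294.17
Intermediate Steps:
c(y) = -2 + y² + y³ (c(y) = (y² + y²*y) - 2 = (y² + y³) - 2 = -2 + y² + y³)
N(f, m) = -8 + 2*f*m/7 (N(f, m) = -8 + ((f*2)*m)/7 = -8 + ((2*f)*m)/7 = -8 + (2*f*m)/7 = -8 + 2*f*m/7)
(-77*H(-10))*(8 + N(c(0), 3))² = (-1001/(-10))*(8 + (-8 + (2/7)*(-2 + 0² + 0³)*3))² = (-1001*(-1)/10)*(8 + (-8 + (2/7)*(-2 + 0 + 0)*3))² = (-77*(-13/10))*(8 + (-8 + (2/7)*(-2)*3))² = 1001*(8 + (-8 - 12/7))²/10 = 1001*(8 - 68/7)²/10 = 1001*(-12/7)²/10 = (1001/10)*(144/49) = 10296/35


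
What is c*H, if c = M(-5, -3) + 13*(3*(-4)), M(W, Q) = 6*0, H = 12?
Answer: -1872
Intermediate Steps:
M(W, Q) = 0
c = -156 (c = 0 + 13*(3*(-4)) = 0 + 13*(-12) = 0 - 156 = -156)
c*H = -156*12 = -1872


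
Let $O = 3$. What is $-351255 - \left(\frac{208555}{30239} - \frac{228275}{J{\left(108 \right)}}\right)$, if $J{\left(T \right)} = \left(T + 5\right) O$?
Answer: $- \frac{3593890273775}{10251021} \approx -3.5059 \cdot 10^{5}$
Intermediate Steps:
$J{\left(T \right)} = 15 + 3 T$ ($J{\left(T \right)} = \left(T + 5\right) 3 = \left(5 + T\right) 3 = 15 + 3 T$)
$-351255 - \left(\frac{208555}{30239} - \frac{228275}{J{\left(108 \right)}}\right) = -351255 - \left(\frac{208555}{30239} - \frac{228275}{15 + 3 \cdot 108}\right) = -351255 - \left(208555 \cdot \frac{1}{30239} - \frac{228275}{15 + 324}\right) = -351255 - \left(\frac{208555}{30239} - \frac{228275}{339}\right) = -351255 - - \frac{6832107580}{10251021} = -351255 + \frac{6832107580}{10251021} = - \frac{3593890273775}{10251021}$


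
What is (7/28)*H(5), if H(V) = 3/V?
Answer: 3/20 ≈ 0.15000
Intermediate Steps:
(7/28)*H(5) = (7/28)*(3/5) = (7*(1/28))*(3*(1/5)) = (1/4)*(3/5) = 3/20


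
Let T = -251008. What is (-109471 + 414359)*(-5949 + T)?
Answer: -78343105816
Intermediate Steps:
(-109471 + 414359)*(-5949 + T) = (-109471 + 414359)*(-5949 - 251008) = 304888*(-256957) = -78343105816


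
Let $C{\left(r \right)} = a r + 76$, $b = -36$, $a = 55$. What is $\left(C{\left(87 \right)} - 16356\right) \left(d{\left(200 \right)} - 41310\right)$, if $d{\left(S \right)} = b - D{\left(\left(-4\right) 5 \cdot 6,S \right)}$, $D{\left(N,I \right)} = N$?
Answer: $473892870$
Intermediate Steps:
$d{\left(S \right)} = 84$ ($d{\left(S \right)} = -36 - \left(-4\right) 5 \cdot 6 = -36 - \left(-20\right) 6 = -36 - -120 = -36 + 120 = 84$)
$C{\left(r \right)} = 76 + 55 r$ ($C{\left(r \right)} = 55 r + 76 = 76 + 55 r$)
$\left(C{\left(87 \right)} - 16356\right) \left(d{\left(200 \right)} - 41310\right) = \left(\left(76 + 55 \cdot 87\right) - 16356\right) \left(84 - 41310\right) = \left(\left(76 + 4785\right) - 16356\right) \left(-41226\right) = \left(4861 - 16356\right) \left(-41226\right) = \left(-11495\right) \left(-41226\right) = 473892870$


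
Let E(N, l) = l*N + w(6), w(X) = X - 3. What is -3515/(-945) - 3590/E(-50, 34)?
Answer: 1871501/320733 ≈ 5.8351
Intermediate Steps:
w(X) = -3 + X
E(N, l) = 3 + N*l (E(N, l) = l*N + (-3 + 6) = N*l + 3 = 3 + N*l)
-3515/(-945) - 3590/E(-50, 34) = -3515/(-945) - 3590/(3 - 50*34) = -3515*(-1/945) - 3590/(3 - 1700) = 703/189 - 3590/(-1697) = 703/189 - 3590*(-1/1697) = 703/189 + 3590/1697 = 1871501/320733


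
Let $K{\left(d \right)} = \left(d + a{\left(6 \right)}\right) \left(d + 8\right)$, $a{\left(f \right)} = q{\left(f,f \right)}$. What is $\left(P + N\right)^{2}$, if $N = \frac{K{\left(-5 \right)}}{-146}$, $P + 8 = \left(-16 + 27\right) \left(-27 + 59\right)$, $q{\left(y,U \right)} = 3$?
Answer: $\frac{630763225}{5329} \approx 1.1836 \cdot 10^{5}$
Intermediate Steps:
$a{\left(f \right)} = 3$
$K{\left(d \right)} = \left(3 + d\right) \left(8 + d\right)$ ($K{\left(d \right)} = \left(d + 3\right) \left(d + 8\right) = \left(3 + d\right) \left(8 + d\right)$)
$P = 344$ ($P = -8 + \left(-16 + 27\right) \left(-27 + 59\right) = -8 + 11 \cdot 32 = -8 + 352 = 344$)
$N = \frac{3}{73}$ ($N = \frac{24 + \left(-5\right)^{2} + 11 \left(-5\right)}{-146} = \left(24 + 25 - 55\right) \left(- \frac{1}{146}\right) = \left(-6\right) \left(- \frac{1}{146}\right) = \frac{3}{73} \approx 0.041096$)
$\left(P + N\right)^{2} = \left(344 + \frac{3}{73}\right)^{2} = \left(\frac{25115}{73}\right)^{2} = \frac{630763225}{5329}$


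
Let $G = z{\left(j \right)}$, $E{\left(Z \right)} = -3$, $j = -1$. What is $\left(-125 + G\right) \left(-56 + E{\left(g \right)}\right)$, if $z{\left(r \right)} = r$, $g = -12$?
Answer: $7434$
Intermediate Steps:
$G = -1$
$\left(-125 + G\right) \left(-56 + E{\left(g \right)}\right) = \left(-125 - 1\right) \left(-56 - 3\right) = \left(-126\right) \left(-59\right) = 7434$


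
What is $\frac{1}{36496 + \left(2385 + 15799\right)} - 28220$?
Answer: $- \frac{1543069599}{54680} \approx -28220.0$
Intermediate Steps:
$\frac{1}{36496 + \left(2385 + 15799\right)} - 28220 = \frac{1}{36496 + 18184} - 28220 = \frac{1}{54680} - 28220 = - \frac{1543069599}{54680}$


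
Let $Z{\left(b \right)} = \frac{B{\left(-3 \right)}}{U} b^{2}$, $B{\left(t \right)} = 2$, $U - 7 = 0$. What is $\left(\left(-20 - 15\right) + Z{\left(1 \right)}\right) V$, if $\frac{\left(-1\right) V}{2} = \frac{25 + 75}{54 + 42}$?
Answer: $\frac{2025}{28} \approx 72.321$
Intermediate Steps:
$U = 7$ ($U = 7 + 0 = 7$)
$V = - \frac{25}{12}$ ($V = - 2 \frac{25 + 75}{54 + 42} = - 2 \cdot \frac{100}{96} = - 2 \cdot 100 \cdot \frac{1}{96} = \left(-2\right) \frac{25}{24} = - \frac{25}{12} \approx -2.0833$)
$Z{\left(b \right)} = \frac{2 b^{2}}{7}$ ($Z{\left(b \right)} = \frac{2}{7} b^{2} = 2 \cdot \frac{1}{7} b^{2} = \frac{2 b^{2}}{7}$)
$\left(\left(-20 - 15\right) + Z{\left(1 \right)}\right) V = \left(\left(-20 - 15\right) + \frac{2 \cdot 1^{2}}{7}\right) \left(- \frac{25}{12}\right) = \left(-35 + \frac{2}{7} \cdot 1\right) \left(- \frac{25}{12}\right) = \left(-35 + \frac{2}{7}\right) \left(- \frac{25}{12}\right) = \left(- \frac{243}{7}\right) \left(- \frac{25}{12}\right) = \frac{2025}{28}$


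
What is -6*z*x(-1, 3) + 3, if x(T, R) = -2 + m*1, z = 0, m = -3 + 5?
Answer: 3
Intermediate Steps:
m = 2
x(T, R) = 0 (x(T, R) = -2 + 2*1 = -2 + 2 = 0)
-6*z*x(-1, 3) + 3 = -0*0 + 3 = -6*0 + 3 = 0 + 3 = 3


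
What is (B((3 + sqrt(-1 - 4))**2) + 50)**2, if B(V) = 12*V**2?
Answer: 2019844 - 2209536*I*sqrt(5) ≈ 2.0198e+6 - 4.9407e+6*I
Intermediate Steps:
(B((3 + sqrt(-1 - 4))**2) + 50)**2 = (12*((3 + sqrt(-1 - 4))**2)**2 + 50)**2 = (12*((3 + sqrt(-5))**2)**2 + 50)**2 = (12*((3 + I*sqrt(5))**2)**2 + 50)**2 = (12*(3 + I*sqrt(5))**4 + 50)**2 = (50 + 12*(3 + I*sqrt(5))**4)**2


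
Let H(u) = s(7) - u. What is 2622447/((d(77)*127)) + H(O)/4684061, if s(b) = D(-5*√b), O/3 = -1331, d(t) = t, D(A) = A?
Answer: 12283740764814/45805432519 - 5*√7/4684061 ≈ 268.17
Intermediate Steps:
O = -3993 (O = 3*(-1331) = -3993)
s(b) = -5*√b
H(u) = -u - 5*√7 (H(u) = -5*√7 - u = -u - 5*√7)
2622447/((d(77)*127)) + H(O)/4684061 = 2622447/((77*127)) + (-1*(-3993) - 5*√7)/4684061 = 2622447/9779 + (3993 - 5*√7)*(1/4684061) = 2622447*(1/9779) + (3993/4684061 - 5*√7/4684061) = 2622447/9779 + (3993/4684061 - 5*√7/4684061) = 12283740764814/45805432519 - 5*√7/4684061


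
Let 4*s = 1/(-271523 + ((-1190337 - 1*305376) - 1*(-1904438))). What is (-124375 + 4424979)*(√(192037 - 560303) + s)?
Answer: 1075151/137202 + 4300604*I*√368266 ≈ 7.8363 + 2.6098e+9*I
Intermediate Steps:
s = 1/548808 (s = 1/(4*(-271523 + ((-1190337 - 1*305376) - 1*(-1904438)))) = 1/(4*(-271523 + ((-1190337 - 305376) + 1904438))) = 1/(4*(-271523 + (-1495713 + 1904438))) = 1/(4*(-271523 + 408725)) = (¼)/137202 = (¼)*(1/137202) = 1/548808 ≈ 1.8221e-6)
(-124375 + 4424979)*(√(192037 - 560303) + s) = (-124375 + 4424979)*(√(192037 - 560303) + 1/548808) = 4300604*(√(-368266) + 1/548808) = 4300604*(I*√368266 + 1/548808) = 4300604*(1/548808 + I*√368266) = 1075151/137202 + 4300604*I*√368266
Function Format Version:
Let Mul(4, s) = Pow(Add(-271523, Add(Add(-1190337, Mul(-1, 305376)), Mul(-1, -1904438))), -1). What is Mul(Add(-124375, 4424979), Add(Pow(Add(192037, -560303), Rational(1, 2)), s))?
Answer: Add(Rational(1075151, 137202), Mul(4300604, I, Pow(368266, Rational(1, 2)))) ≈ Add(7.8363, Mul(2.6098e+9, I))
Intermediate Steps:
s = Rational(1, 548808) (s = Mul(Rational(1, 4), Pow(Add(-271523, Add(Add(-1190337, Mul(-1, 305376)), Mul(-1, -1904438))), -1)) = Mul(Rational(1, 4), Pow(Add(-271523, Add(Add(-1190337, -305376), 1904438)), -1)) = Mul(Rational(1, 4), Pow(Add(-271523, Add(-1495713, 1904438)), -1)) = Mul(Rational(1, 4), Pow(Add(-271523, 408725), -1)) = Mul(Rational(1, 4), Pow(137202, -1)) = Mul(Rational(1, 4), Rational(1, 137202)) = Rational(1, 548808) ≈ 1.8221e-6)
Mul(Add(-124375, 4424979), Add(Pow(Add(192037, -560303), Rational(1, 2)), s)) = Mul(Add(-124375, 4424979), Add(Pow(Add(192037, -560303), Rational(1, 2)), Rational(1, 548808))) = Mul(4300604, Add(Pow(-368266, Rational(1, 2)), Rational(1, 548808))) = Mul(4300604, Add(Mul(I, Pow(368266, Rational(1, 2))), Rational(1, 548808))) = Mul(4300604, Add(Rational(1, 548808), Mul(I, Pow(368266, Rational(1, 2))))) = Add(Rational(1075151, 137202), Mul(4300604, I, Pow(368266, Rational(1, 2))))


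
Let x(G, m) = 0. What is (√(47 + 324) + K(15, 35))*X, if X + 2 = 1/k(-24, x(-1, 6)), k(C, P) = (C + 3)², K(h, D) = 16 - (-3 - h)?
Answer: -29954/441 - 881*√371/441 ≈ -106.40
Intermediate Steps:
K(h, D) = 19 + h (K(h, D) = 16 + (3 + h) = 19 + h)
k(C, P) = (3 + C)²
X = -881/441 (X = -2 + 1/((3 - 24)²) = -2 + 1/((-21)²) = -2 + 1/441 = -881/441 ≈ -1.9977)
(√(47 + 324) + K(15, 35))*X = (√(47 + 324) + (19 + 15))*(-881/441) = (√371 + 34)*(-881/441) = (34 + √371)*(-881/441) = -29954/441 - 881*√371/441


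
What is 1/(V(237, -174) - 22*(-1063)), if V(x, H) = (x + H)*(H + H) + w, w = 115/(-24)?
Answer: 24/34973 ≈ 0.00068624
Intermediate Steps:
w = -115/24 (w = 115*(-1/24) = -115/24 ≈ -4.7917)
V(x, H) = -115/24 + 2*H*(H + x) (V(x, H) = (x + H)*(H + H) - 115/24 = (H + x)*(2*H) - 115/24 = 2*H*(H + x) - 115/24 = -115/24 + 2*H*(H + x))
1/(V(237, -174) - 22*(-1063)) = 1/((-115/24 + 2*(-174)² + 2*(-174)*237) - 22*(-1063)) = 1/((-115/24 + 2*30276 - 82476) + 23386) = 1/((-115/24 + 60552 - 82476) + 23386) = 1/(-526291/24 + 23386) = 1/(34973/24) = 24/34973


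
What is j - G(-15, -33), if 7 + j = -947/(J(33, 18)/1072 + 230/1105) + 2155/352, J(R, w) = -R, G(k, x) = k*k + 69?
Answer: -83334639871/14790688 ≈ -5634.3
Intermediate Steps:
G(k, x) = 69 + k**2 (G(k, x) = k**2 + 69 = 69 + k**2)
j = -78986177599/14790688 (j = -7 + (-947/(-1*33/1072 + 230/1105) + 2155/352) = -7 + (-947/(-33*1/1072 + 230*(1/1105)) + 2155*(1/352)) = -7 + (-947/(-33/1072 + 46/221) + 2155/352) = -7 + (-947/42019/236912 + 2155/352) = -7 + (-947*236912/42019 + 2155/352) = -7 + (-224355664/42019 + 2155/352) = -7 - 78882642783/14790688 = -78986177599/14790688 ≈ -5340.3)
j - G(-15, -33) = -78986177599/14790688 - (69 + (-15)**2) = -78986177599/14790688 - (69 + 225) = -78986177599/14790688 - 1*294 = -78986177599/14790688 - 294 = -83334639871/14790688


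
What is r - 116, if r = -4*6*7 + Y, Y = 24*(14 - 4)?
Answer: -44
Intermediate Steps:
Y = 240 (Y = 24*10 = 240)
r = 72 (r = -4*6*7 + 240 = -24*7 + 240 = -168 + 240 = 72)
r - 116 = 72 - 116 = -44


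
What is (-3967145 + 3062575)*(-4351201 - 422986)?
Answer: 4318586334590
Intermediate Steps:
(-3967145 + 3062575)*(-4351201 - 422986) = -904570*(-4774187) = 4318586334590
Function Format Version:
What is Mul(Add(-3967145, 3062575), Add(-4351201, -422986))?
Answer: 4318586334590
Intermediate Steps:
Mul(Add(-3967145, 3062575), Add(-4351201, -422986)) = Mul(-904570, -4774187) = 4318586334590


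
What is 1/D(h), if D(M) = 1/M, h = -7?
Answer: -7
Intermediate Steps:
1/D(h) = 1/(1/(-7)) = 1/(-⅐) = -7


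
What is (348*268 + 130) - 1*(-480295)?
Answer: 573689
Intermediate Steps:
(348*268 + 130) - 1*(-480295) = (93264 + 130) + 480295 = 93394 + 480295 = 573689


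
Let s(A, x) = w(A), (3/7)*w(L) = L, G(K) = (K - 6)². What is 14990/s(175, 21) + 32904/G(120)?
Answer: 3470764/88445 ≈ 39.242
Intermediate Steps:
G(K) = (-6 + K)²
w(L) = 7*L/3
s(A, x) = 7*A/3
14990/s(175, 21) + 32904/G(120) = 14990/(((7/3)*175)) + 32904/((-6 + 120)²) = 14990/(1225/3) + 32904/(114²) = 14990*(3/1225) + 32904/12996 = 8994/245 + 32904*(1/12996) = 8994/245 + 914/361 = 3470764/88445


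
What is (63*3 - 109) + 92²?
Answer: 8544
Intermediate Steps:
(63*3 - 109) + 92² = (189 - 109) + 8464 = 80 + 8464 = 8544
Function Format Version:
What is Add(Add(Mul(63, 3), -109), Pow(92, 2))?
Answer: 8544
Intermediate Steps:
Add(Add(Mul(63, 3), -109), Pow(92, 2)) = Add(Add(189, -109), 8464) = Add(80, 8464) = 8544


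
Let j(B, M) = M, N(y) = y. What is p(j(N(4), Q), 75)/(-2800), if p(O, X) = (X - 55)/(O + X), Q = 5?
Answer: -1/11200 ≈ -8.9286e-5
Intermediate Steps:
p(O, X) = (-55 + X)/(O + X)
p(j(N(4), Q), 75)/(-2800) = ((-55 + 75)/(5 + 75))/(-2800) = (20/80)*(-1/2800) = ((1/80)*20)*(-1/2800) = (¼)*(-1/2800) = -1/11200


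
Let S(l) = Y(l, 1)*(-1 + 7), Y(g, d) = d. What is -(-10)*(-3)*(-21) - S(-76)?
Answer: 624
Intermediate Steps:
S(l) = 6 (S(l) = 1*(-1 + 7) = 1*6 = 6)
-(-10)*(-3)*(-21) - S(-76) = -(-10)*(-3)*(-21) - 1*6 = -5*6*(-21) - 6 = -30*(-21) - 6 = 630 - 6 = 624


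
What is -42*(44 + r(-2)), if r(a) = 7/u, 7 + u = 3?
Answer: -3549/2 ≈ -1774.5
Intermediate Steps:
u = -4 (u = -7 + 3 = -4)
r(a) = -7/4 (r(a) = 7/(-4) = 7*(-1/4) = -7/4)
-42*(44 + r(-2)) = -42*(44 - 7/4) = -42*169/4 = -3549/2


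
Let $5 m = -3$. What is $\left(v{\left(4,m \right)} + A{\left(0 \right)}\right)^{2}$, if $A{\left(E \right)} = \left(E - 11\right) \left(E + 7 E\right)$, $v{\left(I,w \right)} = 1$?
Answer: $1$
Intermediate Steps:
$m = - \frac{3}{5}$ ($m = \frac{1}{5} \left(-3\right) = - \frac{3}{5} \approx -0.6$)
$A{\left(E \right)} = 8 E \left(-11 + E\right)$ ($A{\left(E \right)} = \left(-11 + E\right) 8 E = 8 E \left(-11 + E\right)$)
$\left(v{\left(4,m \right)} + A{\left(0 \right)}\right)^{2} = \left(1 + 8 \cdot 0 \left(-11 + 0\right)\right)^{2} = \left(1 + 8 \cdot 0 \left(-11\right)\right)^{2} = \left(1 + 0\right)^{2} = 1^{2} = 1$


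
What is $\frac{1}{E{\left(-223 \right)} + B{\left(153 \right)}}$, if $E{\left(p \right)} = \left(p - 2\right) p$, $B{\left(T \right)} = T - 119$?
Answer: $\frac{1}{50209} \approx 1.9917 \cdot 10^{-5}$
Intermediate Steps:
$B{\left(T \right)} = -119 + T$ ($B{\left(T \right)} = T - 119 = -119 + T$)
$E{\left(p \right)} = p \left(-2 + p\right)$ ($E{\left(p \right)} = \left(-2 + p\right) p = p \left(-2 + p\right)$)
$\frac{1}{E{\left(-223 \right)} + B{\left(153 \right)}} = \frac{1}{- 223 \left(-2 - 223\right) + \left(-119 + 153\right)} = \frac{1}{\left(-223\right) \left(-225\right) + 34} = \frac{1}{50175 + 34} = \frac{1}{50209}$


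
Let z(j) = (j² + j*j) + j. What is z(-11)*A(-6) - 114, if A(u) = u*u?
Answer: 8202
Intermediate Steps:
z(j) = j + 2*j² (z(j) = (j² + j²) + j = 2*j² + j = j + 2*j²)
A(u) = u²
z(-11)*A(-6) - 114 = -11*(1 + 2*(-11))*(-6)² - 114 = -11*(1 - 22)*36 - 114 = -11*(-21)*36 - 114 = 231*36 - 114 = 8316 - 114 = 8202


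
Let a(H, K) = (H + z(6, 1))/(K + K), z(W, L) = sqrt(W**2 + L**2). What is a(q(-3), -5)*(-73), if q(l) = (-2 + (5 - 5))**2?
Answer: 146/5 + 73*sqrt(37)/10 ≈ 73.604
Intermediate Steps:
z(W, L) = sqrt(L**2 + W**2)
q(l) = 4 (q(l) = (-2 + 0)**2 = (-2)**2 = 4)
a(H, K) = (H + sqrt(37))/(2*K) (a(H, K) = (H + sqrt(1**2 + 6**2))/(K + K) = (H + sqrt(1 + 36))/((2*K)) = (H + sqrt(37))*(1/(2*K)) = (H + sqrt(37))/(2*K))
a(q(-3), -5)*(-73) = ((1/2)*(4 + sqrt(37))/(-5))*(-73) = ((1/2)*(-1/5)*(4 + sqrt(37)))*(-73) = (-2/5 - sqrt(37)/10)*(-73) = 146/5 + 73*sqrt(37)/10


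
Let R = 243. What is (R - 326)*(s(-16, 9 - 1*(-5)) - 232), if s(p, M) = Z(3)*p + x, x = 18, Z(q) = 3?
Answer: 21746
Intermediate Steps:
s(p, M) = 18 + 3*p (s(p, M) = 3*p + 18 = 18 + 3*p)
(R - 326)*(s(-16, 9 - 1*(-5)) - 232) = (243 - 326)*((18 + 3*(-16)) - 232) = -83*((18 - 48) - 232) = -83*(-30 - 232) = -83*(-262) = 21746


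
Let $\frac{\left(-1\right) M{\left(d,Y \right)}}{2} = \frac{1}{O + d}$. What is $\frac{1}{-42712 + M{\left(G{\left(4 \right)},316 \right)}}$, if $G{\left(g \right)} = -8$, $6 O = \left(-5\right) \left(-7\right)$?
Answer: $- \frac{13}{555244} \approx -2.3413 \cdot 10^{-5}$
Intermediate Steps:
$O = \frac{35}{6}$ ($O = \frac{\left(-5\right) \left(-7\right)}{6} = \frac{1}{6} \cdot 35 = \frac{35}{6} \approx 5.8333$)
$M{\left(d,Y \right)} = - \frac{2}{\frac{35}{6} + d}$
$\frac{1}{-42712 + M{\left(G{\left(4 \right)},316 \right)}} = \frac{1}{-42712 - \frac{12}{35 + 6 \left(-8\right)}} = \frac{1}{-42712 - \frac{12}{35 - 48}} = \frac{1}{-42712 - \frac{12}{-13}} = \frac{1}{-42712 - - \frac{12}{13}} = \frac{1}{-42712 + \frac{12}{13}} = \frac{1}{- \frac{555244}{13}} = - \frac{13}{555244}$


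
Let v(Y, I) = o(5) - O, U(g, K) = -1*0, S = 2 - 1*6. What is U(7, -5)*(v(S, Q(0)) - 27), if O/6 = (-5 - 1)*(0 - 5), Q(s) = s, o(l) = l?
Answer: 0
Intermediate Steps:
S = -4 (S = 2 - 6 = -4)
U(g, K) = 0
O = 180 (O = 6*((-5 - 1)*(0 - 5)) = 6*(-6*(-5)) = 6*30 = 180)
v(Y, I) = -175 (v(Y, I) = 5 - 1*180 = 5 - 180 = -175)
U(7, -5)*(v(S, Q(0)) - 27) = 0*(-175 - 27) = 0*(-202) = 0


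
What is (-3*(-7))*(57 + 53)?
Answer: 2310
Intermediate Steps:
(-3*(-7))*(57 + 53) = 21*110 = 2310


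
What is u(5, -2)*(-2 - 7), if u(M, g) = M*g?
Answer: 90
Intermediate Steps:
u(5, -2)*(-2 - 7) = (5*(-2))*(-2 - 7) = -10*(-9) = 90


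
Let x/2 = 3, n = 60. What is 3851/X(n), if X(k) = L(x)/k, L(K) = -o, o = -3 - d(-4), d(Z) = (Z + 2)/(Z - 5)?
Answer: 2079540/29 ≈ 71708.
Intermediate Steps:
d(Z) = (2 + Z)/(-5 + Z)
o = -29/9 (o = -3 - (2 - 4)/(-5 - 4) = -3 - (-2)/(-9) = -3 - (-1)*(-2)/9 = -3 - 1*2/9 = -3 - 2/9 = -29/9 ≈ -3.2222)
x = 6 (x = 2*3 = 6)
L(K) = 29/9 (L(K) = -1*(-29/9) = 29/9)
X(k) = 29/(9*k)
3851/X(n) = 3851/(((29/9)/60)) = 3851/(((29/9)*(1/60))) = 3851/(29/540) = 3851*(540/29) = 2079540/29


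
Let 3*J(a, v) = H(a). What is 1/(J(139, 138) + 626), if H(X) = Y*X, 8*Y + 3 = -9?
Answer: 2/1113 ≈ 0.0017969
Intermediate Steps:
Y = -3/2 (Y = -3/8 + (1/8)*(-9) = -3/8 - 9/8 = -3/2 ≈ -1.5000)
H(X) = -3*X/2
J(a, v) = -a/2 (J(a, v) = (-3*a/2)/3 = -a/2)
1/(J(139, 138) + 626) = 1/(-1/2*139 + 626) = 1/(-139/2 + 626) = 1/(1113/2) = 2/1113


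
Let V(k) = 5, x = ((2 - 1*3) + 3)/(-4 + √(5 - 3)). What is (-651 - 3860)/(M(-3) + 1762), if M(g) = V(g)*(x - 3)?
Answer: -55074799/21294233 - 22555*√2/21294233 ≈ -2.5879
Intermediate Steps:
x = 2/(-4 + √2) (x = ((2 - 3) + 3)/(-4 + √2) = (-1 + 3)/(-4 + √2) = 2/(-4 + √2) ≈ -0.77346)
M(g) = -125/7 - 5*√2/7 (M(g) = 5*((-4/7 - √2/7) - 3) = 5*(-25/7 - √2/7) = -125/7 - 5*√2/7)
(-651 - 3860)/(M(-3) + 1762) = (-651 - 3860)/((-125/7 - 5*√2/7) + 1762) = -4511/(12209/7 - 5*√2/7)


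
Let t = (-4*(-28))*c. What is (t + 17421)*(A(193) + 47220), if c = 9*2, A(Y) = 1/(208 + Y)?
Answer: 368043890577/401 ≈ 9.1782e+8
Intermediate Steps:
c = 18
t = 2016 (t = -4*(-28)*18 = 112*18 = 2016)
(t + 17421)*(A(193) + 47220) = (2016 + 17421)*(1/(208 + 193) + 47220) = 19437*(1/401 + 47220) = 19437*(18935221/401) = 368043890577/401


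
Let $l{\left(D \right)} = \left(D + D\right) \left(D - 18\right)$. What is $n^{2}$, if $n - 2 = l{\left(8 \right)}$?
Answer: $24964$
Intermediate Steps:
$l{\left(D \right)} = 2 D \left(-18 + D\right)$
$n = -158$ ($n = 2 + 2 \cdot 8 \left(-18 + 8\right) = 2 + 2 \cdot 8 \left(-10\right) = 2 - 160 = -158$)
$n^{2} = \left(-158\right)^{2} = 24964$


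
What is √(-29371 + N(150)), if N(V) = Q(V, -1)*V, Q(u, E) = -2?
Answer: I*√29671 ≈ 172.25*I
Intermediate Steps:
N(V) = -2*V
√(-29371 + N(150)) = √(-29371 - 2*150) = √(-29371 - 300) = √(-29671) = I*√29671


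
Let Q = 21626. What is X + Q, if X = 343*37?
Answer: 34317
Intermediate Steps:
X = 12691
X + Q = 12691 + 21626 = 34317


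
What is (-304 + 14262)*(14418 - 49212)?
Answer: -485654652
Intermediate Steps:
(-304 + 14262)*(14418 - 49212) = 13958*(-34794) = -485654652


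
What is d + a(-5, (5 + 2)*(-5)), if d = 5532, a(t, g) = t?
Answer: 5527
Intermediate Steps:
d + a(-5, (5 + 2)*(-5)) = 5532 - 5 = 5527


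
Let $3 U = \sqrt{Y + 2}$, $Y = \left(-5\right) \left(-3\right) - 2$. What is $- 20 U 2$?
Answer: $- \frac{40 \sqrt{15}}{3} \approx -51.64$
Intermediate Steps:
$Y = 13$ ($Y = 15 - 2 = 13$)
$U = \frac{\sqrt{15}}{3}$ ($U = \frac{\sqrt{13 + 2}}{3} = \frac{\sqrt{15}}{3} \approx 1.291$)
$- 20 U 2 = - 20 \frac{\sqrt{15}}{3} \cdot 2 = - \frac{20 \sqrt{15}}{3} \cdot 2 = - \frac{40 \sqrt{15}}{3}$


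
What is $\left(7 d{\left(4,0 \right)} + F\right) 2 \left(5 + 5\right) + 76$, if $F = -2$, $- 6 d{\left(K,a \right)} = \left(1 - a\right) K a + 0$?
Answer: $36$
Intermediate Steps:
$d{\left(K,a \right)} = - \frac{K a \left(1 - a\right)}{6}$ ($d{\left(K,a \right)} = - \frac{\left(1 - a\right) K a + 0}{6} = - \frac{K \left(1 - a\right) a + 0}{6} = - \frac{K a \left(1 - a\right) + 0}{6} = - \frac{K a \left(1 - a\right)}{6}$)
$\left(7 d{\left(4,0 \right)} + F\right) 2 \left(5 + 5\right) + 76 = \left(7 \cdot \frac{1}{6} \cdot 4 \cdot 0 \left(-1 + 0\right) - 2\right) 2 \left(5 + 5\right) + 76 = \left(7 \cdot \frac{1}{6} \cdot 4 \cdot 0 \left(-1\right) - 2\right) 2 \cdot 10 + 76 = \left(7 \cdot 0 - 2\right) 20 + 76 = \left(0 - 2\right) 20 + 76 = \left(-2\right) 20 + 76 = -40 + 76 = 36$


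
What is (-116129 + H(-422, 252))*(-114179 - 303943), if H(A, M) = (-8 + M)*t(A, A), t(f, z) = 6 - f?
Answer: 4890773034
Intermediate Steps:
H(A, M) = (-8 + M)*(6 - A)
(-116129 + H(-422, 252))*(-114179 - 303943) = (-116129 - (-8 + 252)*(-6 - 422))*(-114179 - 303943) = (-116129 - 1*244*(-428))*(-418122) = (-116129 + 104432)*(-418122) = -11697*(-418122) = 4890773034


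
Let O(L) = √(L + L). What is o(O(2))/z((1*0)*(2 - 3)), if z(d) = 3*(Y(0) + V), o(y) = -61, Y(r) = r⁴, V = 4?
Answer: -61/12 ≈ -5.0833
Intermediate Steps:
O(L) = √2*√L (O(L) = √(2*L) = √2*√L)
z(d) = 12 (z(d) = 3*(0⁴ + 4) = 3*(0 + 4) = 3*4 = 12)
o(O(2))/z((1*0)*(2 - 3)) = -61/12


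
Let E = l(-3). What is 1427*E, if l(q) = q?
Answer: -4281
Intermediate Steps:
E = -3
1427*E = 1427*(-3) = -4281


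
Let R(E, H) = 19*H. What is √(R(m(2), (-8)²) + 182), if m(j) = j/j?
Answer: √1398 ≈ 37.390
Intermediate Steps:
m(j) = 1
√(R(m(2), (-8)²) + 182) = √(19*(-8)² + 182) = √(19*64 + 182) = √(1216 + 182) = √1398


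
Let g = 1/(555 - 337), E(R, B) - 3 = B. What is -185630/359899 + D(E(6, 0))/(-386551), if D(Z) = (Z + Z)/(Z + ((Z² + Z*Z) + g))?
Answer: -328568731841162/637027358720071 ≈ -0.51578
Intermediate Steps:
E(R, B) = 3 + B
g = 1/218 ≈ 0.0045872
D(Z) = 2*Z/(1/218 + Z + 2*Z²) (D(Z) = (Z + Z)/(Z + ((Z² + Z*Z) + 1/218)) = (2*Z)/(Z + ((Z² + Z²) + 1/218)) = (2*Z)/(Z + (2*Z² + 1/218)) = (2*Z)/(Z + (1/218 + 2*Z²)) = (2*Z)/(1/218 + Z + 2*Z²) = 2*Z/(1/218 + Z + 2*Z²))
-185630/359899 + D(E(6, 0))/(-386551) = -185630/359899 + (436*(3 + 0)/(1 + 218*(3 + 0) + 436*(3 + 0)²))/(-386551) = -185630*1/359899 + (436*3/(1 + 218*3 + 436*3²))*(-1/386551) = -185630/359899 + (436*3/(1 + 654 + 436*9))*(-1/386551) = -185630/359899 + (436*3/(1 + 654 + 3924))*(-1/386551) = -185630/359899 + (436*3/4579)*(-1/386551) = -185630/359899 + (436*3*(1/4579))*(-1/386551) = -185630/359899 + (1308/4579)*(-1/386551) = -185630/359899 - 1308/1770017029 = -328568731841162/637027358720071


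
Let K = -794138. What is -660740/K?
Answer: 330370/397069 ≈ 0.83202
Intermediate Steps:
-660740/K = -660740/(-794138) = -660740*(-1/794138) = 330370/397069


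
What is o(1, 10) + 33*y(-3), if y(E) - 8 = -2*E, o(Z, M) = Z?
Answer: 463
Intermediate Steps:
y(E) = 8 - 2*E
o(1, 10) + 33*y(-3) = 1 + 33*(8 - 2*(-3)) = 1 + 33*(8 + 6) = 1 + 33*14 = 1 + 462 = 463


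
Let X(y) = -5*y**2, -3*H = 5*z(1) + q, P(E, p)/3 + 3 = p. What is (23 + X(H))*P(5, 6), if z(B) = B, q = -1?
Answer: 127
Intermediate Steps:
P(E, p) = -9 + 3*p
H = -4/3 (H = -(5*1 - 1)/3 = -(5 - 1)/3 = -1/3*4 = -4/3 ≈ -1.3333)
(23 + X(H))*P(5, 6) = (23 - 5*(-4/3)**2)*(-9 + 3*6) = (23 - 5*16/9)*(-9 + 18) = (23 - 80/9)*9 = (127/9)*9 = 127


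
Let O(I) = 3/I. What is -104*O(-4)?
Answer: 78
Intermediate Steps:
-104*O(-4) = -312/(-4) = -312*(-1)/4 = -104*(-¾) = 78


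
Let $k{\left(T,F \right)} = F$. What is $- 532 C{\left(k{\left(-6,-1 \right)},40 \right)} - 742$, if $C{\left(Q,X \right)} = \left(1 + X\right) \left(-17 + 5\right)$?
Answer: $261002$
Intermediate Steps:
$C{\left(Q,X \right)} = -12 - 12 X$ ($C{\left(Q,X \right)} = \left(1 + X\right) \left(-12\right) = -12 - 12 X$)
$- 532 C{\left(k{\left(-6,-1 \right)},40 \right)} - 742 = - 532 \left(-12 - 480\right) - 742 = \left(-532\right) \left(-492\right) - 742 = 261744 - 742 = 261002$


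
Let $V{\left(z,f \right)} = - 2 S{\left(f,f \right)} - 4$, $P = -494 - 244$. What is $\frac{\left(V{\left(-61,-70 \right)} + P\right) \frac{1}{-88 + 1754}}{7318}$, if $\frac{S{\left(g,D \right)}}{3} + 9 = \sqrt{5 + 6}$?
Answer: $- \frac{172}{3047947} - \frac{3 \sqrt{11}}{6095894} \approx -5.8064 \cdot 10^{-5}$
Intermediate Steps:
$P = -738$
$S{\left(g,D \right)} = -27 + 3 \sqrt{11}$ ($S{\left(g,D \right)} = -27 + 3 \sqrt{5 + 6} = -27 + 3 \sqrt{11}$)
$V{\left(z,f \right)} = 50 - 6 \sqrt{11}$ ($V{\left(z,f \right)} = - 2 \left(-27 + 3 \sqrt{11}\right) - 4 = \left(54 - 6 \sqrt{11}\right) - 4 = 50 - 6 \sqrt{11}$)
$\frac{\left(V{\left(-61,-70 \right)} + P\right) \frac{1}{-88 + 1754}}{7318} = \frac{\left(\left(50 - 6 \sqrt{11}\right) - 738\right) \frac{1}{-88 + 1754}}{7318} = \frac{-688 - 6 \sqrt{11}}{1666} \cdot \frac{1}{7318} = \left(-688 - 6 \sqrt{11}\right) \frac{1}{1666} \cdot \frac{1}{7318} = \left(- \frac{344}{833} - \frac{3 \sqrt{11}}{833}\right) \frac{1}{7318} = - \frac{172}{3047947} - \frac{3 \sqrt{11}}{6095894}$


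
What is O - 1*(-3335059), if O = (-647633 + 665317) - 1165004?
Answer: 2187739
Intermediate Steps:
O = -1147320 (O = 17684 - 1165004 = -1147320)
O - 1*(-3335059) = -1147320 - 1*(-3335059) = -1147320 + 3335059 = 2187739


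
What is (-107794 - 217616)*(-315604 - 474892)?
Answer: 257235303360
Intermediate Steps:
(-107794 - 217616)*(-315604 - 474892) = -325410*(-790496) = 257235303360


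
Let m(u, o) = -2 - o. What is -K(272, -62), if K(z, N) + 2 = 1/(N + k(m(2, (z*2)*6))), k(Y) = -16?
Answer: 157/78 ≈ 2.0128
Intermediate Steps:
K(z, N) = -2 + 1/(-16 + N) (K(z, N) = -2 + 1/(N - 16) = -2 + 1/(-16 + N))
-K(272, -62) = -(33 - 2*(-62))/(-16 - 62) = -(33 + 124)/(-78) = -(-1)*157/78 = -1*(-157/78) = 157/78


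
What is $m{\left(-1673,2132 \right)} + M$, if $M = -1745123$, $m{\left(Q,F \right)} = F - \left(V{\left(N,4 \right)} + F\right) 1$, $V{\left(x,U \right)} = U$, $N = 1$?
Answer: $-1745127$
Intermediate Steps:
$m{\left(Q,F \right)} = -4$ ($m{\left(Q,F \right)} = F - \left(4 + F\right) 1 = F - \left(4 + F\right) = -4$)
$m{\left(-1673,2132 \right)} + M = -4 - 1745123 = -1745127$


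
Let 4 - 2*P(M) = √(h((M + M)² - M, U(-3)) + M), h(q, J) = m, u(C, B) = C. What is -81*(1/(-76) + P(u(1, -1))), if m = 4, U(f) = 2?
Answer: -12231/76 + 81*√5/2 ≈ -70.373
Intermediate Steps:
h(q, J) = 4
P(M) = 2 - √(4 + M)/2
-81*(1/(-76) + P(u(1, -1))) = -81*(1/(-76) + (2 - √(4 + 1)/2)) = -81*(-1/76 + (2 - √5/2)) = -81*(151/76 - √5/2) = -12231/76 + 81*√5/2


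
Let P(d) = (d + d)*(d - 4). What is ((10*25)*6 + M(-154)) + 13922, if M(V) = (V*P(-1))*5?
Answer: 7722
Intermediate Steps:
P(d) = 2*d*(-4 + d) (P(d) = (2*d)*(-4 + d) = 2*d*(-4 + d))
M(V) = 50*V (M(V) = (V*(2*(-1)*(-4 - 1)))*5 = (V*(2*(-1)*(-5)))*5 = (V*10)*5 = (10*V)*5 = 50*V)
((10*25)*6 + M(-154)) + 13922 = ((10*25)*6 + 50*(-154)) + 13922 = (250*6 - 7700) + 13922 = (1500 - 7700) + 13922 = -6200 + 13922 = 7722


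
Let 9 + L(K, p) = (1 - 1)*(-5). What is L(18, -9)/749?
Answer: -9/749 ≈ -0.012016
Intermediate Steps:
L(K, p) = -9 (L(K, p) = -9 + (1 - 1)*(-5) = -9 + 0*(-5) = -9 + 0 = -9)
L(18, -9)/749 = -9/749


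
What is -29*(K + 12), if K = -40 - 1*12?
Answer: 1160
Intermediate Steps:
K = -52 (K = -40 - 12 = -52)
-29*(K + 12) = -29*(-52 + 12) = -29*(-40) = 1160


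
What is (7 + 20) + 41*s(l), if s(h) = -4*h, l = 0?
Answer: 27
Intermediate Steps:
(7 + 20) + 41*s(l) = (7 + 20) + 41*(-4*0) = 27 + 41*0 = 27 + 0 = 27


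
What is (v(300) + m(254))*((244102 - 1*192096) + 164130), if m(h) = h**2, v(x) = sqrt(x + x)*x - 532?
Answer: 13829245824 + 648408000*sqrt(6) ≈ 1.5418e+10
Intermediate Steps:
v(x) = -532 + sqrt(2)*x**(3/2) (v(x) = sqrt(2*x)*x - 532 = (sqrt(2)*sqrt(x))*x - 532 = sqrt(2)*x**(3/2) - 532 = -532 + sqrt(2)*x**(3/2))
(v(300) + m(254))*((244102 - 1*192096) + 164130) = ((-532 + sqrt(2)*300**(3/2)) + 254**2)*((244102 - 1*192096) + 164130) = ((-532 + sqrt(2)*(3000*sqrt(3))) + 64516)*((244102 - 192096) + 164130) = ((-532 + 3000*sqrt(6)) + 64516)*(52006 + 164130) = (63984 + 3000*sqrt(6))*216136 = 13829245824 + 648408000*sqrt(6)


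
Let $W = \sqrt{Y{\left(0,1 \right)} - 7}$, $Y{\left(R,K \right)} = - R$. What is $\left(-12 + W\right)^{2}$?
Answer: $\left(12 - i \sqrt{7}\right)^{2} \approx 137.0 - 63.498 i$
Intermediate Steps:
$W = i \sqrt{7}$ ($W = \sqrt{\left(-1\right) 0 - 7} = \sqrt{0 - 7} = \sqrt{-7} = i \sqrt{7} \approx 2.6458 i$)
$\left(-12 + W\right)^{2} = \left(-12 + i \sqrt{7}\right)^{2}$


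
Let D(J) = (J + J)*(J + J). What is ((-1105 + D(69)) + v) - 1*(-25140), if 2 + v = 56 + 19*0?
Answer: 43133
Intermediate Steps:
D(J) = 4*J² (D(J) = (2*J)*(2*J) = 4*J²)
v = 54 (v = -2 + (56 + 19*0) = -2 + (56 + 0) = -2 + 56 = 54)
((-1105 + D(69)) + v) - 1*(-25140) = ((-1105 + 4*69²) + 54) - 1*(-25140) = ((-1105 + 4*4761) + 54) + 25140 = ((-1105 + 19044) + 54) + 25140 = (17939 + 54) + 25140 = 17993 + 25140 = 43133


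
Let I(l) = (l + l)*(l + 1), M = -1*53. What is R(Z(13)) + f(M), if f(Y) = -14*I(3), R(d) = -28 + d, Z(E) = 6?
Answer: -358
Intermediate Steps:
M = -53
I(l) = 2*l*(1 + l) (I(l) = (2*l)*(1 + l) = 2*l*(1 + l))
f(Y) = -336 (f(Y) = -28*3*(1 + 3) = -28*3*4 = -14*24 = -336)
R(Z(13)) + f(M) = (-28 + 6) - 336 = -22 - 336 = -358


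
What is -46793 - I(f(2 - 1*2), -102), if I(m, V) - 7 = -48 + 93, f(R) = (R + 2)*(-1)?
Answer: -46845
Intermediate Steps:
f(R) = -2 - R (f(R) = (2 + R)*(-1) = -2 - R)
I(m, V) = 52 (I(m, V) = 7 + (-48 + 93) = 7 + 45 = 52)
-46793 - I(f(2 - 1*2), -102) = -46793 - 1*52 = -46793 - 52 = -46845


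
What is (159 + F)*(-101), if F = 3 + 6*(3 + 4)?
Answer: -20604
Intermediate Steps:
F = 45 (F = 3 + 6*7 = 3 + 42 = 45)
(159 + F)*(-101) = (159 + 45)*(-101) = 204*(-101) = -20604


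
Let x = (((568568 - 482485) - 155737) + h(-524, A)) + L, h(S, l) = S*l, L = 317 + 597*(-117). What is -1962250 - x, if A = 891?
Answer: -1356180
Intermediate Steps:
L = -69532 (L = 317 - 69849 = -69532)
x = -606070 (x = (((568568 - 482485) - 155737) - 524*891) - 69532 = ((86083 - 155737) - 466884) - 69532 = (-69654 - 466884) - 69532 = -536538 - 69532 = -606070)
-1962250 - x = -1962250 - 1*(-606070) = -1962250 + 606070 = -1356180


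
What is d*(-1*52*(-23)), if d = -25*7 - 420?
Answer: -711620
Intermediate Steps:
d = -595 (d = -175 - 420 = -595)
d*(-1*52*(-23)) = -595*(-1*52)*(-23) = -(-30940)*(-23) = -595*1196 = -711620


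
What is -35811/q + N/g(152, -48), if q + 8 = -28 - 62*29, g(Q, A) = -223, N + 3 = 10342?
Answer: -10975873/408982 ≈ -26.837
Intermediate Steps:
N = 10339 (N = -3 + 10342 = 10339)
q = -1834 (q = -8 + (-28 - 62*29) = -8 + (-28 - 1798) = -8 - 1826 = -1834)
-35811/q + N/g(152, -48) = -35811/(-1834) + 10339/(-223) = -35811*(-1/1834) + 10339*(-1/223) = 35811/1834 - 10339/223 = -10975873/408982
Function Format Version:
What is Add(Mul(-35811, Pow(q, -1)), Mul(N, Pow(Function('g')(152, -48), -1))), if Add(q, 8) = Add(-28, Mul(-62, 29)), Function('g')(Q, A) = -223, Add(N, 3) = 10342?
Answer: Rational(-10975873, 408982) ≈ -26.837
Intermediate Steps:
N = 10339 (N = Add(-3, 10342) = 10339)
q = -1834 (q = Add(-8, Add(-28, Mul(-62, 29))) = Add(-8, Add(-28, -1798)) = Add(-8, -1826) = -1834)
Add(Mul(-35811, Pow(q, -1)), Mul(N, Pow(Function('g')(152, -48), -1))) = Add(Mul(-35811, Pow(-1834, -1)), Mul(10339, Pow(-223, -1))) = Add(Mul(-35811, Rational(-1, 1834)), Mul(10339, Rational(-1, 223))) = Add(Rational(35811, 1834), Rational(-10339, 223)) = Rational(-10975873, 408982)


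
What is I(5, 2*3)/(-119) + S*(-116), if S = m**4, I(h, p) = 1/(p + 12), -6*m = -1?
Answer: -3469/38556 ≈ -0.089973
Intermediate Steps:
m = 1/6 (m = -1/6*(-1) = 1/6 ≈ 0.16667)
I(h, p) = 1/(12 + p)
S = 1/1296 (S = (1/6)**4 = 1/1296 ≈ 0.00077160)
I(5, 2*3)/(-119) + S*(-116) = 1/((12 + 2*3)*(-119)) + (1/1296)*(-116) = -1/119/(12 + 6) - 29/324 = -1/119/18 - 29/324 = (1/18)*(-1/119) - 29/324 = -1/2142 - 29/324 = -3469/38556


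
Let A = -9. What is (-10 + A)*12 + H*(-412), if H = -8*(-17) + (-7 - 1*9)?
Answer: -49668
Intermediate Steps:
H = 120 (H = 136 + (-7 - 9) = 136 - 16 = 120)
(-10 + A)*12 + H*(-412) = (-10 - 9)*12 + 120*(-412) = -19*12 - 49440 = -228 - 49440 = -49668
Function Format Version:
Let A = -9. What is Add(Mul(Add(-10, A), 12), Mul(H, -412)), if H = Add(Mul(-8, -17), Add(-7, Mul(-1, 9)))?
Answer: -49668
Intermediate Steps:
H = 120 (H = Add(136, Add(-7, -9)) = Add(136, -16) = 120)
Add(Mul(Add(-10, A), 12), Mul(H, -412)) = Add(Mul(Add(-10, -9), 12), Mul(120, -412)) = Add(Mul(-19, 12), -49440) = Add(-228, -49440) = -49668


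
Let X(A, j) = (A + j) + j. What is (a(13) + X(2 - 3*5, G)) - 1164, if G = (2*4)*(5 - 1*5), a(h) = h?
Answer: -1164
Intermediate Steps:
G = 0 (G = 8*(5 - 5) = 8*0 = 0)
X(A, j) = A + 2*j
(a(13) + X(2 - 3*5, G)) - 1164 = (13 + ((2 - 3*5) + 2*0)) - 1164 = (13 + ((2 - 15) + 0)) - 1164 = (13 + (-13 + 0)) - 1164 = (13 - 13) - 1164 = 0 - 1164 = -1164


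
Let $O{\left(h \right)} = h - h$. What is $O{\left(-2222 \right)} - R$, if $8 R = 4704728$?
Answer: $-588091$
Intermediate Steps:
$R = 588091$ ($R = \frac{1}{8} \cdot 4704728 = 588091$)
$O{\left(h \right)} = 0$
$O{\left(-2222 \right)} - R = 0 - 588091 = -588091$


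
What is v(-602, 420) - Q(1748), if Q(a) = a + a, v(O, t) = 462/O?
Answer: -150361/43 ≈ -3496.8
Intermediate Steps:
Q(a) = 2*a
v(-602, 420) - Q(1748) = 462/(-602) - 2*1748 = 462*(-1/602) - 1*3496 = -33/43 - 3496 = -150361/43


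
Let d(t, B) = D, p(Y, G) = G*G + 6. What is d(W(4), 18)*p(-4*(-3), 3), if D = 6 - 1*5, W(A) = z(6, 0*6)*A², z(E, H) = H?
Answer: 15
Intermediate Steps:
p(Y, G) = 6 + G² (p(Y, G) = G² + 6 = 6 + G²)
W(A) = 0 (W(A) = (0*6)*A² = 0*A² = 0)
D = 1 (D = 6 - 5 = 1)
d(t, B) = 1
d(W(4), 18)*p(-4*(-3), 3) = 1*(6 + 3²) = 1*(6 + 9) = 1*15 = 15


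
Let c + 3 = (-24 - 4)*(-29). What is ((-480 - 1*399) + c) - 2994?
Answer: -3064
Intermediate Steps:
c = 809 (c = -3 + (-24 - 4)*(-29) = -3 - 28*(-29) = -3 + 812 = 809)
((-480 - 1*399) + c) - 2994 = ((-480 - 1*399) + 809) - 2994 = ((-480 - 399) + 809) - 2994 = (-879 + 809) - 2994 = -70 - 2994 = -3064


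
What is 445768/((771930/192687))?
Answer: 14315616436/128655 ≈ 1.1127e+5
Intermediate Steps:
445768/((771930/192687)) = 445768/((771930*(1/192687))) = 445768/(257310/64229) = 445768*(64229/257310) = 14315616436/128655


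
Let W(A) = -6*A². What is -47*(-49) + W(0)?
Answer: 2303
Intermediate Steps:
-47*(-49) + W(0) = -47*(-49) - 6*0² = 2303 - 6*0 = 2303 + 0 = 2303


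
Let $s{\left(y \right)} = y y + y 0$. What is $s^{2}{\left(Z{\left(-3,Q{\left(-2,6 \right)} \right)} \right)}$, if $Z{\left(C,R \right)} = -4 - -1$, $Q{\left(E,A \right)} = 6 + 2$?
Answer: $81$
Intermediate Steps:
$Q{\left(E,A \right)} = 8$
$Z{\left(C,R \right)} = -3$ ($Z{\left(C,R \right)} = -4 + 1 = -3$)
$s{\left(y \right)} = y^{2}$ ($s{\left(y \right)} = y^{2} + 0 = y^{2}$)
$s^{2}{\left(Z{\left(-3,Q{\left(-2,6 \right)} \right)} \right)} = \left(\left(-3\right)^{2}\right)^{2} = 9^{2} = 81$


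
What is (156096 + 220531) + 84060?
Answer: 460687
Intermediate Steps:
(156096 + 220531) + 84060 = 376627 + 84060 = 460687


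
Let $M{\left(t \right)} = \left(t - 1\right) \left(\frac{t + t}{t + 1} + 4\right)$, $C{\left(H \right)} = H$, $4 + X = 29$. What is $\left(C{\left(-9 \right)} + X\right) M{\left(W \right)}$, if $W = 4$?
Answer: $\frac{1344}{5} \approx 268.8$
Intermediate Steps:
$X = 25$ ($X = -4 + 29 = 25$)
$M{\left(t \right)} = \left(-1 + t\right) \left(4 + \frac{2 t}{1 + t}\right)$ ($M{\left(t \right)} = \left(-1 + t\right) \left(\frac{2 t}{1 + t} + 4\right) = \left(-1 + t\right) \left(4 + \frac{2 t}{1 + t}\right)$)
$\left(C{\left(-9 \right)} + X\right) M{\left(W \right)} = \left(-9 + 25\right) \frac{2 \left(-2 - 4 + 3 \cdot 4^{2}\right)}{1 + 4} = 16 \frac{2 \left(-2 - 4 + 3 \cdot 16\right)}{5} = 16 \cdot 2 \cdot \frac{1}{5} \left(-2 - 4 + 48\right) = 16 \cdot 2 \cdot \frac{1}{5} \cdot 42 = 16 \cdot \frac{84}{5} = \frac{1344}{5}$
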